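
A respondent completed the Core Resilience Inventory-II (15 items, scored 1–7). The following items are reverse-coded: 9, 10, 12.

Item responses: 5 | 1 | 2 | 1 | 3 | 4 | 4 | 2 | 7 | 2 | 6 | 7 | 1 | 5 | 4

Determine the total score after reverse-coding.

46

Reversing items 9, 10, and 12 with 8 − raw:
Total = 5 + 1 + 2 + 1 + 3 + 4 + 4 + 2 + (8−7) + (8−2) + 6 + (8−7) + 1 + 5 + 4
      = 5 + 1 + 2 + 1 + 3 + 4 + 4 + 2 + 1 + 6 + 6 + 1 + 1 + 5 + 4 = 46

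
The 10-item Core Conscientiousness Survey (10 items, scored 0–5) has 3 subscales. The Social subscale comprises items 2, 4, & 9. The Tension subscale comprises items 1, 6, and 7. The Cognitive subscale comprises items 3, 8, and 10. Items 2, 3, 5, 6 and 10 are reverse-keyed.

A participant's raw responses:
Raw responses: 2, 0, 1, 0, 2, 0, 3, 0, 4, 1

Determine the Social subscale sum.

9

Social items: 2, 4, 9.
Of these, item 2 is reverse-keyed; reverse-coded value = 5 − response.
  item 2: 5 − 0 = 5
  item 4: 0
  item 9: 4
Sum = 5 + 0 + 4 = 9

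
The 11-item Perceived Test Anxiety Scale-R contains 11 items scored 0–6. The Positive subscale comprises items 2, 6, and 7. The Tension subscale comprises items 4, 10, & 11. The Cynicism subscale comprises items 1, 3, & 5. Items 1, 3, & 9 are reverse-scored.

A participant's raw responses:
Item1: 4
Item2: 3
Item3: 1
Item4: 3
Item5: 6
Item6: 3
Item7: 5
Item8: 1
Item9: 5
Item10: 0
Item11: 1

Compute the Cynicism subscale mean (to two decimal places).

4.33

Cynicism items: 1, 3, 5.
Of these, items 1 and 3 are reverse-scored; reversed = (0+6) − raw = 6 − raw.
  item 1: 6 − 4 = 2
  item 3: 6 − 1 = 5
  item 5: 6
Sum = 2 + 5 + 6 = 13
Mean = 13 / 3 = 4.33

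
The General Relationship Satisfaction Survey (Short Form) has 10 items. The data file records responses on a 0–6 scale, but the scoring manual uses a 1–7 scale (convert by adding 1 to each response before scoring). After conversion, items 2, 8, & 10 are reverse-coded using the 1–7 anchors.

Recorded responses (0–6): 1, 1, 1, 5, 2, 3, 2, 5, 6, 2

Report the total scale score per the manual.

Convert to 1–7: 2, 2, 2, 6, 3, 4, 3, 6, 7, 3
Reverse-coded (reversed = (1+7) − raw = 8 − raw):
  item 2: 8 − 2 = 6
  item 8: 8 − 6 = 2
  item 10: 8 − 3 = 5
Scored: 2, 6, 2, 6, 3, 4, 3, 2, 7, 5
Total = 40

40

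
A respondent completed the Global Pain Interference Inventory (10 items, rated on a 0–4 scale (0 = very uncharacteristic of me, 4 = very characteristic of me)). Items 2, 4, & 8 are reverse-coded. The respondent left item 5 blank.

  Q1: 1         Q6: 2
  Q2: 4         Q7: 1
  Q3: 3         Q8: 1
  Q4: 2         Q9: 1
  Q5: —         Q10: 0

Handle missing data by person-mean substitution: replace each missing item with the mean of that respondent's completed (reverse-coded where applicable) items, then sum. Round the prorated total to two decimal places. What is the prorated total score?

14.44

Reverse-coded (reverse-coded value = 4 − response):
  item 2: 4 − 4 = 0
  item 4: 4 − 2 = 2
  item 8: 4 − 1 = 3
Completed scored items (9 of 10): 1, 0, 3, 2, 2, 1, 3, 1, 0; sum = 13.
Person mean = 13 / 9 ≈ 1.4444
Prorated total = (13 / 9) × 10 = 14.44 (to 2 dp)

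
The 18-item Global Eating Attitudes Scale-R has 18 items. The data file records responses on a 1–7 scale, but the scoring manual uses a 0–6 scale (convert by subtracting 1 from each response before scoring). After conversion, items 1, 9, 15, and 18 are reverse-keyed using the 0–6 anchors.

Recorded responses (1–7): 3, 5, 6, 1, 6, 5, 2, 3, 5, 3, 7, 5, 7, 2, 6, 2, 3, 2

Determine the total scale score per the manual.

55

Convert to 0–6: 2, 4, 5, 0, 5, 4, 1, 2, 4, 2, 6, 4, 6, 1, 5, 1, 2, 1
Reverse-coded (reverse-coded value = 6 − response):
  item 1: 6 − 2 = 4
  item 9: 6 − 4 = 2
  item 15: 6 − 5 = 1
  item 18: 6 − 1 = 5
Scored: 4, 4, 5, 0, 5, 4, 1, 2, 2, 2, 6, 4, 6, 1, 1, 1, 2, 5
Total = 55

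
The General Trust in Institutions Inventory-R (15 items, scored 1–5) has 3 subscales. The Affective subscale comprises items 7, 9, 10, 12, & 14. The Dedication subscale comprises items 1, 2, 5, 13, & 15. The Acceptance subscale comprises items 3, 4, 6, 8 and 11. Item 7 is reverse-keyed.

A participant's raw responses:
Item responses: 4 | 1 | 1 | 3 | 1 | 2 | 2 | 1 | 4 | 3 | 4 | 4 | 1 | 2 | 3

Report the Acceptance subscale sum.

Acceptance items: 3, 4, 6, 8, 11.
  item 3: 1
  item 4: 3
  item 6: 2
  item 8: 1
  item 11: 4
Sum = 1 + 3 + 2 + 1 + 4 = 11

11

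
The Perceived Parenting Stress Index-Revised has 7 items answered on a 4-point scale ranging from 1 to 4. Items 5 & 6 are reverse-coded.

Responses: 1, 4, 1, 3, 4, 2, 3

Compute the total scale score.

16

Reversing items 5 and 6 with 5 − raw:
Total = 1 + 4 + 1 + 3 + (5−4) + (5−2) + 3
      = 1 + 4 + 1 + 3 + 1 + 3 + 3 = 16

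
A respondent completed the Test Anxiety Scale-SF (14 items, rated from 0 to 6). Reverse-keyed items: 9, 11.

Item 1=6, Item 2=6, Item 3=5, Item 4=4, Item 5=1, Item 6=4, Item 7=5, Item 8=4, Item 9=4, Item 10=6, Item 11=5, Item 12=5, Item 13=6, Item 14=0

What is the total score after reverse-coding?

Reverse-keyed items use 6 − raw:
  item 9: 6 − 4 = 2
  item 11: 6 − 5 = 1
Scored items: 6, 6, 5, 4, 1, 4, 5, 4, 2, 6, 1, 5, 6, 0
Total = 6 + 6 + 5 + 4 + 1 + 4 + 5 + 4 + 2 + 6 + 1 + 5 + 6 + 0 = 55

55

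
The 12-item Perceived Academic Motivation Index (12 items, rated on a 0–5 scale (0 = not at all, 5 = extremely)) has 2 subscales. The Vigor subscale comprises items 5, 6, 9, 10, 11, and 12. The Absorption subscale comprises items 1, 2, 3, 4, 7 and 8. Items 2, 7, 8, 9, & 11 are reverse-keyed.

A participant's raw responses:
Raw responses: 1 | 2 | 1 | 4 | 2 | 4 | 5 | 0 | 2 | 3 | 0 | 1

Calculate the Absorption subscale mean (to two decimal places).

Absorption items: 1, 2, 3, 4, 7, 8.
Of these, items 2, 7 and 8 are reverse-keyed; on a 0–5 scale, reversed = 5 − raw.
  item 1: 1
  item 2: 5 − 2 = 3
  item 3: 1
  item 4: 4
  item 7: 5 − 5 = 0
  item 8: 5 − 0 = 5
Sum = 1 + 3 + 1 + 4 + 0 + 5 = 14
Mean = 14 / 6 = 2.33

2.33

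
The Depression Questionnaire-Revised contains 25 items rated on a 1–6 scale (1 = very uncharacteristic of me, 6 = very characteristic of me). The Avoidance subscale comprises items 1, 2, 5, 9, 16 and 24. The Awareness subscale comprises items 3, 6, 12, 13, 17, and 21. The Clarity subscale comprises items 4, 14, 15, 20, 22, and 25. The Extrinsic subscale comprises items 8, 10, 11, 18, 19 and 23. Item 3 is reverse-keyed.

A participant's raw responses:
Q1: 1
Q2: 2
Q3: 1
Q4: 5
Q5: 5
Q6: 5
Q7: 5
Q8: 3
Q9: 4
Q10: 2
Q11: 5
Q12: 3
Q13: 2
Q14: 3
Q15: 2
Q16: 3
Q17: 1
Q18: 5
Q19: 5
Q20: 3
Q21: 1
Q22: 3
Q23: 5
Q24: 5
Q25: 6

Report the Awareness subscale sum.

Awareness items: 3, 6, 12, 13, 17, 21.
Of these, item 3 is reverse-keyed; reversed = (1+6) − raw = 7 − raw.
  item 3: 7 − 1 = 6
  item 6: 5
  item 12: 3
  item 13: 2
  item 17: 1
  item 21: 1
Sum = 6 + 5 + 3 + 2 + 1 + 1 = 18

18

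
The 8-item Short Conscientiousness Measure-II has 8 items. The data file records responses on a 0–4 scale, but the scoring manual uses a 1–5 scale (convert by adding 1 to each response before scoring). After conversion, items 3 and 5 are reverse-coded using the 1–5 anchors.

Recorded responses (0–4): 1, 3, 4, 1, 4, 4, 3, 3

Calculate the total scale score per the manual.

Convert to 1–5: 2, 4, 5, 2, 5, 5, 4, 4
Reverse-coded (reversed = (1+5) − raw = 6 − raw):
  item 3: 6 − 5 = 1
  item 5: 6 − 5 = 1
Scored: 2, 4, 1, 2, 1, 5, 4, 4
Total = 23

23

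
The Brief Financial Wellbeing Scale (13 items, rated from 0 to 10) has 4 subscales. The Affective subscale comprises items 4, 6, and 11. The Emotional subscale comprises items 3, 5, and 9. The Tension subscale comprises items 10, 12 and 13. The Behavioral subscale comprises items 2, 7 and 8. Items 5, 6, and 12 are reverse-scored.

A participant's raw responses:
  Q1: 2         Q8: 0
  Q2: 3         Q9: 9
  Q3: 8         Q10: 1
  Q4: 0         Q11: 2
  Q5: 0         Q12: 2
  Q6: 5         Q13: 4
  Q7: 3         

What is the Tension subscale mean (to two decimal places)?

Tension items: 10, 12, 13.
Of these, item 12 is reverse-scored; reverse-coded value = 10 − response.
  item 10: 1
  item 12: 10 − 2 = 8
  item 13: 4
Sum = 1 + 8 + 4 = 13
Mean = 13 / 3 = 4.33

4.33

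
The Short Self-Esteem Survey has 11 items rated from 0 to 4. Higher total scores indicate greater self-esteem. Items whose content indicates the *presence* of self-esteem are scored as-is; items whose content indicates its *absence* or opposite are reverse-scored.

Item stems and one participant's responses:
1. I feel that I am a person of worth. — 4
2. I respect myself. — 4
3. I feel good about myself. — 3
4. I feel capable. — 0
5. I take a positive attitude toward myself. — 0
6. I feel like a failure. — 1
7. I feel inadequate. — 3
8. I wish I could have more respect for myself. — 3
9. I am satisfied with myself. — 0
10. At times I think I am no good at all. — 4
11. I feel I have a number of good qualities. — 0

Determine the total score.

Items 6, 7, 8, 10 describe the absence/opposite of self-esteem → reverse-score.
on a 0–4 scale, reversed = 4 − raw.
  item 1: 4
  item 2: 4
  item 3: 3
  item 4: 0
  item 5: 0
  item 6: 4 − 1 = 3
  item 7: 4 − 3 = 1
  item 8: 4 − 3 = 1
  item 9: 0
  item 10: 4 − 4 = 0
  item 11: 0
Total = 4 + 4 + 3 + 0 + 0 + 3 + 1 + 1 + 0 + 0 + 0 = 16

16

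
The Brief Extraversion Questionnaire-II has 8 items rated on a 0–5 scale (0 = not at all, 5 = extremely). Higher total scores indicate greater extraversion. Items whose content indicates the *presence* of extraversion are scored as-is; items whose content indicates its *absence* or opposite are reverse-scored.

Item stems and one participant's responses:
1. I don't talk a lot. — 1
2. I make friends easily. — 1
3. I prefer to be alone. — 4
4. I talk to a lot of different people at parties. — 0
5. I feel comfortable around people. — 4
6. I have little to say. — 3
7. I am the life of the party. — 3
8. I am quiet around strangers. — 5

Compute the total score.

15

Items 1, 3, 6, 8 describe the absence/opposite of extraversion → reverse-score.
on a 0–5 scale, reversed = 5 − raw.
  item 1: 5 − 1 = 4
  item 2: 1
  item 3: 5 − 4 = 1
  item 4: 0
  item 5: 4
  item 6: 5 − 3 = 2
  item 7: 3
  item 8: 5 − 5 = 0
Total = 4 + 1 + 1 + 0 + 4 + 2 + 3 + 0 = 15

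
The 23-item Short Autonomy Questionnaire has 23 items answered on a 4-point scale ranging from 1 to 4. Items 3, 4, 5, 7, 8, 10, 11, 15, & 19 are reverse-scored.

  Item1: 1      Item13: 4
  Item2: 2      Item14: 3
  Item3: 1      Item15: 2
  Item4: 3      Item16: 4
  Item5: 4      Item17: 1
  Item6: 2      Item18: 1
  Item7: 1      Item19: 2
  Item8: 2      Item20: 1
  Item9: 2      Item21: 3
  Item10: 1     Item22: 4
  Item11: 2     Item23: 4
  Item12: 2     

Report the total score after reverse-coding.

Raw sum = 52. Reverse-scored items: 3, 4, 5, 7, 8, 10, 11, 15, 19; their raw sum = 18.
Each reversal replaces raw with 5 − raw, changing the total by 5 − 2·raw per item.
Total = 52 + 9·5 − 2·18 = 52 + 45 − 36 = 61

61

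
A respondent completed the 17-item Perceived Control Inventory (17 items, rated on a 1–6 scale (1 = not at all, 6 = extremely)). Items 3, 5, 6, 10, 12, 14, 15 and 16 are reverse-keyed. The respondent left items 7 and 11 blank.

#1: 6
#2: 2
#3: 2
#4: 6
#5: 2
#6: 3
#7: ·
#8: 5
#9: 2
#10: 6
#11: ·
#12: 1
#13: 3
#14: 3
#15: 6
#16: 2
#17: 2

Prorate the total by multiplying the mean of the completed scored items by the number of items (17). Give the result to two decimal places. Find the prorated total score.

64.60

Reverse-coded (reverse-coded value = 7 − response):
  item 3: 7 − 2 = 5
  item 5: 7 − 2 = 5
  item 6: 7 − 3 = 4
  item 10: 7 − 6 = 1
  item 12: 7 − 1 = 6
  item 14: 7 − 3 = 4
  item 15: 7 − 6 = 1
  item 16: 7 − 2 = 5
Completed scored items (15 of 17): 6, 2, 5, 6, 5, 4, 5, 2, 1, 6, 3, 4, 1, 5, 2; sum = 57.
Person mean = 57 / 15 ≈ 3.8000
Prorated total = (57 / 15) × 17 = 64.60 (to 2 dp)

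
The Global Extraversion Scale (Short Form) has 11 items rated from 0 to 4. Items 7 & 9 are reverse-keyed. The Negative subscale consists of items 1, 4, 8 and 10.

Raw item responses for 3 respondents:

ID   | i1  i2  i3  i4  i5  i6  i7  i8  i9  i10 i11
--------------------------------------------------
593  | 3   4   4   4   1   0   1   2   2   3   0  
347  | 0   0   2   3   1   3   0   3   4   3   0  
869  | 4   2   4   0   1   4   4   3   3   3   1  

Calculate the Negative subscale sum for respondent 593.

12

Respondent 593 raw: 3, 4, 4, 4, 1, 0, 1, 2, 2, 3, 0.
Negative items: 1, 4, 8, 10.
Reverse-coded (reversed = (0+4) − raw = 4 − raw):
  item 1: 3
  item 4: 4
  item 8: 2
  item 10: 3
Sum = 3 + 4 + 2 + 3 = 12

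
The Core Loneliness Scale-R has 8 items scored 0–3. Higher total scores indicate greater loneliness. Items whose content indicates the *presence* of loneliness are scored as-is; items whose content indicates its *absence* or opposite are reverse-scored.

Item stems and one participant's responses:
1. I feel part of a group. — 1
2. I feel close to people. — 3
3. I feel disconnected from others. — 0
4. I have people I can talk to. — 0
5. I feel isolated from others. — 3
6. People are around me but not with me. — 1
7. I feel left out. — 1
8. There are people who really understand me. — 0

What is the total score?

Items 1, 2, 4, 8 describe the absence/opposite of loneliness → reverse-score.
reverse-coded value = 3 − response.
  item 1: 3 − 1 = 2
  item 2: 3 − 3 = 0
  item 3: 0
  item 4: 3 − 0 = 3
  item 5: 3
  item 6: 1
  item 7: 1
  item 8: 3 − 0 = 3
Total = 2 + 0 + 0 + 3 + 3 + 1 + 1 + 3 = 13

13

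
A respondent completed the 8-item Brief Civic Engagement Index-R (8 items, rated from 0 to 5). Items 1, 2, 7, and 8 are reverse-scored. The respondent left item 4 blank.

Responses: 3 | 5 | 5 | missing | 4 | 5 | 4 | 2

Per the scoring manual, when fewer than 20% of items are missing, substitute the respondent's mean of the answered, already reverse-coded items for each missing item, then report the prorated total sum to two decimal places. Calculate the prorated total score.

22.86

Reverse-coded (reversed = (0+5) − raw = 5 − raw):
  item 1: 5 − 3 = 2
  item 2: 5 − 5 = 0
  item 7: 5 − 4 = 1
  item 8: 5 − 2 = 3
Completed scored items (7 of 8): 2, 0, 5, 4, 5, 1, 3; sum = 20.
Person mean = 20 / 7 ≈ 2.8571
Prorated total = (20 / 7) × 8 = 22.86 (to 2 dp)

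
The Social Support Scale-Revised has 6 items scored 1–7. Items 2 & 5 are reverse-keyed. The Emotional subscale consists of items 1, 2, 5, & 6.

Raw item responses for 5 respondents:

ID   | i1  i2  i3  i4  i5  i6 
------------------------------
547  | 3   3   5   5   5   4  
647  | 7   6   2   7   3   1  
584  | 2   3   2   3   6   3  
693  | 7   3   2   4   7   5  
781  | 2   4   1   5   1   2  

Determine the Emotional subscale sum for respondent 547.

15

Respondent 547 raw: 3, 3, 5, 5, 5, 4.
Emotional items: 1, 2, 5, 6.
Reverse-coded (reversed = (1+7) − raw = 8 − raw):
  item 1: 3
  item 2: 8 − 3 = 5
  item 5: 8 − 5 = 3
  item 6: 4
Sum = 3 + 5 + 3 + 4 = 15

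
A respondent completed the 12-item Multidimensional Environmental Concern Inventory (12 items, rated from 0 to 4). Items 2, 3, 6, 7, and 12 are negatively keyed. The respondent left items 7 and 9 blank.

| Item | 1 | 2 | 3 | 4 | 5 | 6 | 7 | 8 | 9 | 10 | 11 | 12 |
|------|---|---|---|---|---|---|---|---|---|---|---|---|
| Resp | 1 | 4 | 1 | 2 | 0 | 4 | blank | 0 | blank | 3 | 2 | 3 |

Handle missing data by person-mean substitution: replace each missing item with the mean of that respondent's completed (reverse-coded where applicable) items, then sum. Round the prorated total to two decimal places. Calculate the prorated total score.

Reverse-coded (reverse-coded value = 4 − response):
  item 2: 4 − 4 = 0
  item 3: 4 − 1 = 3
  item 6: 4 − 4 = 0
  item 12: 4 − 3 = 1
Completed scored items (10 of 12): 1, 0, 3, 2, 0, 0, 0, 3, 2, 1; sum = 12.
Person mean = 12 / 10 ≈ 1.2000
Prorated total = (12 / 10) × 12 = 14.40 (to 2 dp)

14.40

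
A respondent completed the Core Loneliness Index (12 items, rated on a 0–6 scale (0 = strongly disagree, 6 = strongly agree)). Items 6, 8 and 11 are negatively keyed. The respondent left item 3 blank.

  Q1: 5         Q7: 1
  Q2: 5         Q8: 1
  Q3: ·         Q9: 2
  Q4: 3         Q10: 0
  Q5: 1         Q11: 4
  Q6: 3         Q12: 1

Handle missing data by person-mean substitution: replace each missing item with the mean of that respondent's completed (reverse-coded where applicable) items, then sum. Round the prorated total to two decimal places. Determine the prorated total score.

30.55

Reverse-coded (reversed = (0+6) − raw = 6 − raw):
  item 6: 6 − 3 = 3
  item 8: 6 − 1 = 5
  item 11: 6 − 4 = 2
Completed scored items (11 of 12): 5, 5, 3, 1, 3, 1, 5, 2, 0, 2, 1; sum = 28.
Person mean = 28 / 11 ≈ 2.5455
Prorated total = (28 / 11) × 12 = 30.55 (to 2 dp)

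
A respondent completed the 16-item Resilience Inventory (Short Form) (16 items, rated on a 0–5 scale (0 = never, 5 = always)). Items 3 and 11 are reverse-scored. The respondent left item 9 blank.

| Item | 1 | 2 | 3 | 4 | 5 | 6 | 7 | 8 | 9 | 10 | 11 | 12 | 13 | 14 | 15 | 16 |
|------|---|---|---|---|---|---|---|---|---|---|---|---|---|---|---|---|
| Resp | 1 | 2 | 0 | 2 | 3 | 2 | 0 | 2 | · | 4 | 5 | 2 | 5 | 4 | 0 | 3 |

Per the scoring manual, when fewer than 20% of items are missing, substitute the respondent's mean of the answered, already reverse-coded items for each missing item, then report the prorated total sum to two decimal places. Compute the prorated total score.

37.33

Reverse-coded (on a 0–5 scale, reversed = 5 − raw):
  item 3: 5 − 0 = 5
  item 11: 5 − 5 = 0
Completed scored items (15 of 16): 1, 2, 5, 2, 3, 2, 0, 2, 4, 0, 2, 5, 4, 0, 3; sum = 35.
Person mean = 35 / 15 ≈ 2.3333
Prorated total = (35 / 15) × 16 = 37.33 (to 2 dp)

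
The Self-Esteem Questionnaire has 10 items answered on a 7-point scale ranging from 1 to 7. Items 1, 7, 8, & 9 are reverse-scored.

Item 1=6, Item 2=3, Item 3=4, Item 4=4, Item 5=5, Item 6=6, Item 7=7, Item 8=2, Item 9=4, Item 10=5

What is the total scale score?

40

Apply reverse scoring (reverse-coded value = 8 − response):
  item 1: 8 − 6 = 2
  item 7: 8 − 7 = 1
  item 8: 8 − 2 = 6
  item 9: 8 − 4 = 4
Scored items: 2, 3, 4, 4, 5, 6, 1, 6, 4, 5
Total = 2 + 3 + 4 + 4 + 5 + 6 + 1 + 6 + 4 + 5 = 40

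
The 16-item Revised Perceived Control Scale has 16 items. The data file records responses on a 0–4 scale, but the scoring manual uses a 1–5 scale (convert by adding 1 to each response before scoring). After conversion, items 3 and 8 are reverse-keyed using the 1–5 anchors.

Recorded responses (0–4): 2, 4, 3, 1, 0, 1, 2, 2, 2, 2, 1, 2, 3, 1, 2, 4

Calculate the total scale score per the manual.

46

Convert to 1–5: 3, 5, 4, 2, 1, 2, 3, 3, 3, 3, 2, 3, 4, 2, 3, 5
Reverse-coded (reverse-coded value = 6 − response):
  item 3: 6 − 4 = 2
  item 8: 6 − 3 = 3
Scored: 3, 5, 2, 2, 1, 2, 3, 3, 3, 3, 2, 3, 4, 2, 3, 5
Total = 46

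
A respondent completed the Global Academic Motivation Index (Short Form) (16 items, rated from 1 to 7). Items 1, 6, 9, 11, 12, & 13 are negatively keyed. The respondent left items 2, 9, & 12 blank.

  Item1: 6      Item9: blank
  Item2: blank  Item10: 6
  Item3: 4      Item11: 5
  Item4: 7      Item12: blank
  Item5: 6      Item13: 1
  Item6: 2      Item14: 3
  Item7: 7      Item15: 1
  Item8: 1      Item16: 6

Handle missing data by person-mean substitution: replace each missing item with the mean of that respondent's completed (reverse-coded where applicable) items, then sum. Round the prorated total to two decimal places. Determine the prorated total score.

72.62

Reverse-coded (reverse-coded value = 8 − response):
  item 1: 8 − 6 = 2
  item 6: 8 − 2 = 6
  item 11: 8 − 5 = 3
  item 13: 8 − 1 = 7
Completed scored items (13 of 16): 2, 4, 7, 6, 6, 7, 1, 6, 3, 7, 3, 1, 6; sum = 59.
Person mean = 59 / 13 ≈ 4.5385
Prorated total = (59 / 13) × 16 = 72.62 (to 2 dp)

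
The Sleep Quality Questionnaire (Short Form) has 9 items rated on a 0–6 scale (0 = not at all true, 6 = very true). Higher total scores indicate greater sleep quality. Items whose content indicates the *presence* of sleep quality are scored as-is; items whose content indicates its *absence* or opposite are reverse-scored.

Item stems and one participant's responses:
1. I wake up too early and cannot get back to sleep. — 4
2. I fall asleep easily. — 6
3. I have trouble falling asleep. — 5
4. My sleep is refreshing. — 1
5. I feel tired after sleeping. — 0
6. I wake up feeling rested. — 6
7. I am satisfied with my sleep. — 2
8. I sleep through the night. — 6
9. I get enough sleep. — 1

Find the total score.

31

Items 1, 3, 5 describe the absence/opposite of sleep quality → reverse-score.
reversed = (0+6) − raw = 6 − raw.
  item 1: 6 − 4 = 2
  item 2: 6
  item 3: 6 − 5 = 1
  item 4: 1
  item 5: 6 − 0 = 6
  item 6: 6
  item 7: 2
  item 8: 6
  item 9: 1
Total = 2 + 6 + 1 + 1 + 6 + 6 + 2 + 6 + 1 = 31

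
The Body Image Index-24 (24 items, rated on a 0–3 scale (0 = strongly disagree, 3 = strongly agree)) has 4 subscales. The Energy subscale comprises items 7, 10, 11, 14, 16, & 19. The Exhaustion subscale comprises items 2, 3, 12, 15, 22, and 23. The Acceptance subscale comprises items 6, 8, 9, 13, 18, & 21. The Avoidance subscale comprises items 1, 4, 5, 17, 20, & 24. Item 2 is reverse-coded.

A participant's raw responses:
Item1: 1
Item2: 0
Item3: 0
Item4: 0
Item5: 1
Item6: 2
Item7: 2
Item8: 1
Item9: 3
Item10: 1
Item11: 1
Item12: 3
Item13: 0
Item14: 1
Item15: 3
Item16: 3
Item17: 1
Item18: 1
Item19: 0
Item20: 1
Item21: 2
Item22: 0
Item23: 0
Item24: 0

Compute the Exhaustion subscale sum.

Exhaustion items: 2, 3, 12, 15, 22, 23.
Of these, item 2 is reverse-coded; reverse-coded value = 3 − response.
  item 2: 3 − 0 = 3
  item 3: 0
  item 12: 3
  item 15: 3
  item 22: 0
  item 23: 0
Sum = 3 + 0 + 3 + 3 + 0 + 0 = 9

9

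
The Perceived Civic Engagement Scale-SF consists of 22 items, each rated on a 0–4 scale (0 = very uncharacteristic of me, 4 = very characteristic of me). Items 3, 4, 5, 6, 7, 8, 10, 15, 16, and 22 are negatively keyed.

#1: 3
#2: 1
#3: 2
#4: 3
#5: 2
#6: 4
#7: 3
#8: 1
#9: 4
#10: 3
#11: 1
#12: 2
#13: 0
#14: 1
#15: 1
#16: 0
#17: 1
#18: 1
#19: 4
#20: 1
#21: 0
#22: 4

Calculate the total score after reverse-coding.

36

Raw sum = 42. Negatively keyed items: 3, 4, 5, 6, 7, 8, 10, 15, 16, 22; their raw sum = 23.
Each reversal replaces raw with 4 − raw, changing the total by 4 − 2·raw per item.
Total = 42 + 10·4 − 2·23 = 42 + 40 − 46 = 36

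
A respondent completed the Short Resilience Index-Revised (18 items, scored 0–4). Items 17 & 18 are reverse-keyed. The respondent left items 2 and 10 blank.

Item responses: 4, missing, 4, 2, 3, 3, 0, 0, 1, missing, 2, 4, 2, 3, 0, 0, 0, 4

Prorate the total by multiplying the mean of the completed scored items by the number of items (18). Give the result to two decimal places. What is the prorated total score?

Reverse-coded (reverse-coded value = 4 − response):
  item 17: 4 − 0 = 4
  item 18: 4 − 4 = 0
Completed scored items (16 of 18): 4, 4, 2, 3, 3, 0, 0, 1, 2, 4, 2, 3, 0, 0, 4, 0; sum = 32.
Person mean = 32 / 16 ≈ 2.0000
Prorated total = (32 / 16) × 18 = 36.00 (to 2 dp)

36.00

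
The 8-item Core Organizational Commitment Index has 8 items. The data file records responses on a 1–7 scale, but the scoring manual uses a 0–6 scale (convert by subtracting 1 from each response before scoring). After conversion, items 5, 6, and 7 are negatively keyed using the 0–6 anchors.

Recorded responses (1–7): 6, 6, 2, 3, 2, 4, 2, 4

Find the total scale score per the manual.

Convert to 0–6: 5, 5, 1, 2, 1, 3, 1, 3
Reverse-coded (reversed = (0+6) − raw = 6 − raw):
  item 5: 6 − 1 = 5
  item 6: 6 − 3 = 3
  item 7: 6 − 1 = 5
Scored: 5, 5, 1, 2, 5, 3, 5, 3
Total = 29

29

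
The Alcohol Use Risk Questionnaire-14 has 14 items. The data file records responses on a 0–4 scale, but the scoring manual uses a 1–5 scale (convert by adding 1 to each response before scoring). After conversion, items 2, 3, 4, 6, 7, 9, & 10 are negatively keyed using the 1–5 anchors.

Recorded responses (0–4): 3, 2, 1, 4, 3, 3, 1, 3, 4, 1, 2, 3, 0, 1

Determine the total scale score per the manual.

41

Convert to 1–5: 4, 3, 2, 5, 4, 4, 2, 4, 5, 2, 3, 4, 1, 2
Reverse-coded (on a 1–5 scale, reversed = 6 − raw):
  item 2: 6 − 3 = 3
  item 3: 6 − 2 = 4
  item 4: 6 − 5 = 1
  item 6: 6 − 4 = 2
  item 7: 6 − 2 = 4
  item 9: 6 − 5 = 1
  item 10: 6 − 2 = 4
Scored: 4, 3, 4, 1, 4, 2, 4, 4, 1, 4, 3, 4, 1, 2
Total = 41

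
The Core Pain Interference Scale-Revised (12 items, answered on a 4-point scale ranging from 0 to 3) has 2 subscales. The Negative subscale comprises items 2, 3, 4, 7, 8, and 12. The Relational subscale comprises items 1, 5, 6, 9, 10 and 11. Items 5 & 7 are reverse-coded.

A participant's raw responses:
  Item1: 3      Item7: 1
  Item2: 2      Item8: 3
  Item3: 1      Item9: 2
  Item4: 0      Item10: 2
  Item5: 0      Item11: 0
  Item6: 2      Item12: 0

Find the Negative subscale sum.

Negative items: 2, 3, 4, 7, 8, 12.
Of these, item 7 is reverse-coded; reverse-coded value = 3 − response.
  item 2: 2
  item 3: 1
  item 4: 0
  item 7: 3 − 1 = 2
  item 8: 3
  item 12: 0
Sum = 2 + 1 + 0 + 2 + 3 + 0 = 8

8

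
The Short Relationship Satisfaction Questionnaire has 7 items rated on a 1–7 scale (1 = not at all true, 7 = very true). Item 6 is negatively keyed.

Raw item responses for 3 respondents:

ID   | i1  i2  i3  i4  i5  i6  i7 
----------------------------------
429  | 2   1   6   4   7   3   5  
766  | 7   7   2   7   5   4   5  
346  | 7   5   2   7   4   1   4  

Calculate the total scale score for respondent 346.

Respondent 346 raw: 7, 5, 2, 7, 4, 1, 4.
Reverse-coded (reversed = (1+7) − raw = 8 − raw):
  item 1: 7
  item 2: 5
  item 3: 2
  item 4: 7
  item 5: 4
  item 6: 8 − 1 = 7
  item 7: 4
Sum = 7 + 5 + 2 + 7 + 4 + 7 + 4 = 36

36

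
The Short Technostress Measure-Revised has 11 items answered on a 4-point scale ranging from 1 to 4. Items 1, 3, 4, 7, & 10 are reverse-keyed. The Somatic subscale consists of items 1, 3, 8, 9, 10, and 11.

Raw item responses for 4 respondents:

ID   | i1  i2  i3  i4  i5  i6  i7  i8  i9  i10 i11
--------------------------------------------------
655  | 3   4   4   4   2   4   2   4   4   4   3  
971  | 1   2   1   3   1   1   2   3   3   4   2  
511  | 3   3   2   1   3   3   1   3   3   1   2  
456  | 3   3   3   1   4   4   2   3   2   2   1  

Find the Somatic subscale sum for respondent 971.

17

Respondent 971 raw: 1, 2, 1, 3, 1, 1, 2, 3, 3, 4, 2.
Somatic items: 1, 3, 8, 9, 10, 11.
Reverse-coded (on a 1–4 scale, reversed = 5 − raw):
  item 1: 5 − 1 = 4
  item 3: 5 − 1 = 4
  item 8: 3
  item 9: 3
  item 10: 5 − 4 = 1
  item 11: 2
Sum = 4 + 4 + 3 + 3 + 1 + 2 = 17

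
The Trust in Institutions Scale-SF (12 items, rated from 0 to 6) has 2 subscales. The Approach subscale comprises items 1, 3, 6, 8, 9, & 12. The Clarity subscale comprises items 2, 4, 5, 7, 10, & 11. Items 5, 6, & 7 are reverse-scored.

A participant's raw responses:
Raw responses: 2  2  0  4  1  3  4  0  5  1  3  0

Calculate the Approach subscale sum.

Approach items: 1, 3, 6, 8, 9, 12.
Of these, item 6 is reverse-scored; on a 0–6 scale, reversed = 6 − raw.
  item 1: 2
  item 3: 0
  item 6: 6 − 3 = 3
  item 8: 0
  item 9: 5
  item 12: 0
Sum = 2 + 0 + 3 + 0 + 5 + 0 = 10

10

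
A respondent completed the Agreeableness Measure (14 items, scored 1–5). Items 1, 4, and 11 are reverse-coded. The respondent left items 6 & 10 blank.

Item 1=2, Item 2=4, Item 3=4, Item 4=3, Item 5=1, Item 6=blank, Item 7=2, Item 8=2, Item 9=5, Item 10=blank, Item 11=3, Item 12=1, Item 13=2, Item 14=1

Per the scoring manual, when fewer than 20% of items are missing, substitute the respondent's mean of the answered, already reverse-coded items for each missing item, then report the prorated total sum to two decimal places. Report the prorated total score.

37.33

Reverse-coded (on a 1–5 scale, reversed = 6 − raw):
  item 1: 6 − 2 = 4
  item 4: 6 − 3 = 3
  item 11: 6 − 3 = 3
Completed scored items (12 of 14): 4, 4, 4, 3, 1, 2, 2, 5, 3, 1, 2, 1; sum = 32.
Person mean = 32 / 12 ≈ 2.6667
Prorated total = (32 / 12) × 14 = 37.33 (to 2 dp)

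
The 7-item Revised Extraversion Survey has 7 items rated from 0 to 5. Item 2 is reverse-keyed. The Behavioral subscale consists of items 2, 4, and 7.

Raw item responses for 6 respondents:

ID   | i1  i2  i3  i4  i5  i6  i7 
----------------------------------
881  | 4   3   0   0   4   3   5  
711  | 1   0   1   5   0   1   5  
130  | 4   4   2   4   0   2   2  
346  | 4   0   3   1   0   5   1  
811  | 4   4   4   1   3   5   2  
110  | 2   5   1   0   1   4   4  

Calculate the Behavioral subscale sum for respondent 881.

Respondent 881 raw: 4, 3, 0, 0, 4, 3, 5.
Behavioral items: 2, 4, 7.
Reverse-coded (on a 0–5 scale, reversed = 5 − raw):
  item 2: 5 − 3 = 2
  item 4: 0
  item 7: 5
Sum = 2 + 0 + 5 = 7

7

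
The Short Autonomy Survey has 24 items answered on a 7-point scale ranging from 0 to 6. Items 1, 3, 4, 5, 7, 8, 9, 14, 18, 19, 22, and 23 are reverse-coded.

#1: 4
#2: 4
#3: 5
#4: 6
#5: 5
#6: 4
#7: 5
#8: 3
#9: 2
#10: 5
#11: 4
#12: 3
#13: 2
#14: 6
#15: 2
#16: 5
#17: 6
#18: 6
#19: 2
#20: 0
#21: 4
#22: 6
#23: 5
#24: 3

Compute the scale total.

Reversing items 1, 3, 4, 5, 7, 8, 9, 14, 18, 19, 22, & 23 with 6 − raw:
Total = (6−4) + 4 + (6−5) + (6−6) + (6−5) + 4 + (6−5) + (6−3) + (6−2) + 5 + 4 + 3 + 2 + (6−6) + 2 + 5 + 6 + (6−6) + (6−2) + 0 + 4 + (6−6) + (6−5) + 3
      = 2 + 4 + 1 + 0 + 1 + 4 + 1 + 3 + 4 + 5 + 4 + 3 + 2 + 0 + 2 + 5 + 6 + 0 + 4 + 0 + 4 + 0 + 1 + 3 = 59

59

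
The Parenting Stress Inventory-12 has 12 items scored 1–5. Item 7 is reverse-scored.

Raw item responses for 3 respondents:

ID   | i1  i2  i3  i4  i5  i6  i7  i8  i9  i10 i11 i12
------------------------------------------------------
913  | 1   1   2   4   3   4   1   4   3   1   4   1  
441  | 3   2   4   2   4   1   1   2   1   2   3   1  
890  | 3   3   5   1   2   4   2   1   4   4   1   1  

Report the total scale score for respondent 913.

33

Respondent 913 raw: 1, 1, 2, 4, 3, 4, 1, 4, 3, 1, 4, 1.
Reverse-coded (reversed = (1+5) − raw = 6 − raw):
  item 1: 1
  item 2: 1
  item 3: 2
  item 4: 4
  item 5: 3
  item 6: 4
  item 7: 6 − 1 = 5
  item 8: 4
  item 9: 3
  item 10: 1
  item 11: 4
  item 12: 1
Sum = 1 + 1 + 2 + 4 + 3 + 4 + 5 + 4 + 3 + 1 + 4 + 1 = 33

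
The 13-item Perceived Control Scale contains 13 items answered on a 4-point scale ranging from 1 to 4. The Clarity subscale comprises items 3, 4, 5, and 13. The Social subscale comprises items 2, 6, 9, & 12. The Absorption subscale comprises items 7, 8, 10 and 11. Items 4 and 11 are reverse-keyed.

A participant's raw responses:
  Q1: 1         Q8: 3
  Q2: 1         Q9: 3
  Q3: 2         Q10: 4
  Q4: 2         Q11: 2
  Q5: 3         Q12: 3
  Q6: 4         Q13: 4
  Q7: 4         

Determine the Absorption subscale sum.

Absorption items: 7, 8, 10, 11.
Of these, item 11 is reverse-keyed; on a 1–4 scale, reversed = 5 − raw.
  item 7: 4
  item 8: 3
  item 10: 4
  item 11: 5 − 2 = 3
Sum = 4 + 3 + 4 + 3 = 14

14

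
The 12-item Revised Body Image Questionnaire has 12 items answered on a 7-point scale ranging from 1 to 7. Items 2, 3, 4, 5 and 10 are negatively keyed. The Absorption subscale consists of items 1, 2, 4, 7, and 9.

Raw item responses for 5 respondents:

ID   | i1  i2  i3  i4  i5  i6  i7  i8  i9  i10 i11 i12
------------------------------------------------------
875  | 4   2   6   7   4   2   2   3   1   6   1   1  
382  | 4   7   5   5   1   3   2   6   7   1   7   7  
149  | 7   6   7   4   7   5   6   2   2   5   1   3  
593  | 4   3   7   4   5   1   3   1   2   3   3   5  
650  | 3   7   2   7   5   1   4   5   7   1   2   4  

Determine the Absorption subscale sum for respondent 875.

Respondent 875 raw: 4, 2, 6, 7, 4, 2, 2, 3, 1, 6, 1, 1.
Absorption items: 1, 2, 4, 7, 9.
Reverse-coded (reverse-coded value = 8 − response):
  item 1: 4
  item 2: 8 − 2 = 6
  item 4: 8 − 7 = 1
  item 7: 2
  item 9: 1
Sum = 4 + 6 + 1 + 2 + 1 = 14

14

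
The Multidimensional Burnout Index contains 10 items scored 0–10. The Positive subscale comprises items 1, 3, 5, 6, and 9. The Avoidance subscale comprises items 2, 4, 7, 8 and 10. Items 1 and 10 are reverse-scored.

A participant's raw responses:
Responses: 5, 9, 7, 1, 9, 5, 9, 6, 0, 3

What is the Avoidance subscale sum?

32

Avoidance items: 2, 4, 7, 8, 10.
Of these, item 10 is reverse-scored; on a 0–10 scale, reversed = 10 − raw.
  item 2: 9
  item 4: 1
  item 7: 9
  item 8: 6
  item 10: 10 − 3 = 7
Sum = 9 + 1 + 9 + 6 + 7 = 32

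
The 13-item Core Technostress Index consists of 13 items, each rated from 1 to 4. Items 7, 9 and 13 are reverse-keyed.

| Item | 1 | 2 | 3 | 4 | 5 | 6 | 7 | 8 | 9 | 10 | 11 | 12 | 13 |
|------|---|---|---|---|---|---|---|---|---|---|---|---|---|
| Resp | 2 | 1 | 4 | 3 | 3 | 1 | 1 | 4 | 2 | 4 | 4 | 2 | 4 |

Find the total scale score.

36

Apply reverse scoring (reverse-coded value = 5 − response):
  item 7: 5 − 1 = 4
  item 9: 5 − 2 = 3
  item 13: 5 − 4 = 1
Scored items: 2, 1, 4, 3, 3, 1, 4, 4, 3, 4, 4, 2, 1
Total = 2 + 1 + 4 + 3 + 3 + 1 + 4 + 4 + 3 + 4 + 4 + 2 + 1 = 36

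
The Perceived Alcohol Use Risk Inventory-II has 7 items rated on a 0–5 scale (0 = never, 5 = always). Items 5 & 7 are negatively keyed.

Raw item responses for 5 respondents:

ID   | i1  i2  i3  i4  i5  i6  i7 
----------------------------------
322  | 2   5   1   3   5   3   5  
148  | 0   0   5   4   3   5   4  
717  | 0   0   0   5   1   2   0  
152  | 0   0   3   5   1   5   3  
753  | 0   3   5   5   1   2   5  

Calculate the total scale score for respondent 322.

14

Respondent 322 raw: 2, 5, 1, 3, 5, 3, 5.
Reverse-coded (reversed = (0+5) − raw = 5 − raw):
  item 1: 2
  item 2: 5
  item 3: 1
  item 4: 3
  item 5: 5 − 5 = 0
  item 6: 3
  item 7: 5 − 5 = 0
Sum = 2 + 5 + 1 + 3 + 0 + 3 + 0 = 14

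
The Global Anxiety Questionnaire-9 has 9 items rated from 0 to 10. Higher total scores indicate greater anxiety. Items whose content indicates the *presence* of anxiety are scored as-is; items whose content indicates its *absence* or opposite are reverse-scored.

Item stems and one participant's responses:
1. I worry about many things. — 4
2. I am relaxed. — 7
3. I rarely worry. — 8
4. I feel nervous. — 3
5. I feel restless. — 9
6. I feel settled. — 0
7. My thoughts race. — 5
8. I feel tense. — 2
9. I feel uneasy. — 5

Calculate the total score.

Items 2, 3, 6 describe the absence/opposite of anxiety → reverse-score.
on a 0–10 scale, reversed = 10 − raw.
  item 1: 4
  item 2: 10 − 7 = 3
  item 3: 10 − 8 = 2
  item 4: 3
  item 5: 9
  item 6: 10 − 0 = 10
  item 7: 5
  item 8: 2
  item 9: 5
Total = 4 + 3 + 2 + 3 + 9 + 10 + 5 + 2 + 5 = 43

43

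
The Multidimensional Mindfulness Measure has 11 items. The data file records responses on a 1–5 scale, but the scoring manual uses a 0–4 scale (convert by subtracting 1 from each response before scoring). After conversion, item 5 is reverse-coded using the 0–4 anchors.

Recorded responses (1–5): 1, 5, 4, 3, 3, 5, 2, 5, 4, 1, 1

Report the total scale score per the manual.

Convert to 0–4: 0, 4, 3, 2, 2, 4, 1, 4, 3, 0, 0
Reverse-coded (reverse-coded value = 4 − response):
  item 5: 4 − 2 = 2
Scored: 0, 4, 3, 2, 2, 4, 1, 4, 3, 0, 0
Total = 23

23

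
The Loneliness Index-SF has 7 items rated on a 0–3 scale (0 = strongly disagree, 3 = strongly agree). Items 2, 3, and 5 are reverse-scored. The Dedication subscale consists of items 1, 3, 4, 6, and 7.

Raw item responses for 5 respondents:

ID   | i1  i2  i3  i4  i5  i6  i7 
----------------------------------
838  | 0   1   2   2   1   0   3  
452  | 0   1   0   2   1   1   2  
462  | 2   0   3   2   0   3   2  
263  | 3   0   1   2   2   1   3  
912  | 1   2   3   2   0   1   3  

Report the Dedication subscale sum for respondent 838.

Respondent 838 raw: 0, 1, 2, 2, 1, 0, 3.
Dedication items: 1, 3, 4, 6, 7.
Reverse-coded (on a 0–3 scale, reversed = 3 − raw):
  item 1: 0
  item 3: 3 − 2 = 1
  item 4: 2
  item 6: 0
  item 7: 3
Sum = 0 + 1 + 2 + 0 + 3 = 6

6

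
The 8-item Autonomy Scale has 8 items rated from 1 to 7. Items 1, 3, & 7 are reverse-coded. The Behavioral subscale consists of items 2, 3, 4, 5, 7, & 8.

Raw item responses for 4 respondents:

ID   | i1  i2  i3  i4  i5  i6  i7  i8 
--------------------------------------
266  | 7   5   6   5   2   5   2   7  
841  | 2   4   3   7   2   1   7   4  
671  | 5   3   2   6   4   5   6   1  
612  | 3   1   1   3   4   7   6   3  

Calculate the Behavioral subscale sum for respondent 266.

Respondent 266 raw: 7, 5, 6, 5, 2, 5, 2, 7.
Behavioral items: 2, 3, 4, 5, 7, 8.
Reverse-coded (reverse-coded value = 8 − response):
  item 2: 5
  item 3: 8 − 6 = 2
  item 4: 5
  item 5: 2
  item 7: 8 − 2 = 6
  item 8: 7
Sum = 5 + 2 + 5 + 2 + 6 + 7 = 27

27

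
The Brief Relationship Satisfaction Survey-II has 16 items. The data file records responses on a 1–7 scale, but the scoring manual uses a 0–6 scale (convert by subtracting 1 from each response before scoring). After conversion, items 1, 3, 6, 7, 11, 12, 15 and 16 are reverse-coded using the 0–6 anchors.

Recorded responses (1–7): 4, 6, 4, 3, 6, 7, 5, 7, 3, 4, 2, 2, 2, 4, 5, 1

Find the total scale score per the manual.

Convert to 0–6: 3, 5, 3, 2, 5, 6, 4, 6, 2, 3, 1, 1, 1, 3, 4, 0
Reverse-coded (reverse-coded value = 6 − response):
  item 1: 6 − 3 = 3
  item 3: 6 − 3 = 3
  item 6: 6 − 6 = 0
  item 7: 6 − 4 = 2
  item 11: 6 − 1 = 5
  item 12: 6 − 1 = 5
  item 15: 6 − 4 = 2
  item 16: 6 − 0 = 6
Scored: 3, 5, 3, 2, 5, 0, 2, 6, 2, 3, 5, 5, 1, 3, 2, 6
Total = 53

53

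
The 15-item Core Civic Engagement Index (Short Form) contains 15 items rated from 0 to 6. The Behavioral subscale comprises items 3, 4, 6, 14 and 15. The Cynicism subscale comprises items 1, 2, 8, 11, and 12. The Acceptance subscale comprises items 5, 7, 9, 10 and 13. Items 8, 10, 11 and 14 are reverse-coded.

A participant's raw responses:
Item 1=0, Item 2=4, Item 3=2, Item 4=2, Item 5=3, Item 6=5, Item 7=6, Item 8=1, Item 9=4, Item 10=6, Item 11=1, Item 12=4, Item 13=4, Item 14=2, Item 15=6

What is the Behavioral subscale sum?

19

Behavioral items: 3, 4, 6, 14, 15.
Of these, item 14 is reverse-coded; reversed = (0+6) − raw = 6 − raw.
  item 3: 2
  item 4: 2
  item 6: 5
  item 14: 6 − 2 = 4
  item 15: 6
Sum = 2 + 2 + 5 + 4 + 6 = 19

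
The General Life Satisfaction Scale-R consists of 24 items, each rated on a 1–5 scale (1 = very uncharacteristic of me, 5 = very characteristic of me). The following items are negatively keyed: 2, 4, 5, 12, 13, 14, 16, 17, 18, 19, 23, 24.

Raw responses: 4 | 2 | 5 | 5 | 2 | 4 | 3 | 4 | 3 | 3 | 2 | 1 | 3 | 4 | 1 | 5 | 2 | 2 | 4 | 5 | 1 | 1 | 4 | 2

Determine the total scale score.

72

Negatively keyed items use 6 − raw:
  item 2: 6 − 2 = 4
  item 4: 6 − 5 = 1
  item 5: 6 − 2 = 4
  item 12: 6 − 1 = 5
  item 13: 6 − 3 = 3
  item 14: 6 − 4 = 2
  item 16: 6 − 5 = 1
  item 17: 6 − 2 = 4
  item 18: 6 − 2 = 4
  item 19: 6 − 4 = 2
  item 23: 6 − 4 = 2
  item 24: 6 − 2 = 4
After reverse-coding: 4, 4, 5, 1, 4, 4, 3, 4, 3, 3, 2, 5, 3, 2, 1, 1, 4, 4, 2, 5, 1, 1, 2, 4
Total = 4 + 4 + 5 + 1 + 4 + 4 + 3 + 4 + 3 + 3 + 2 + 5 + 3 + 2 + 1 + 1 + 4 + 4 + 2 + 5 + 1 + 1 + 2 + 4 = 72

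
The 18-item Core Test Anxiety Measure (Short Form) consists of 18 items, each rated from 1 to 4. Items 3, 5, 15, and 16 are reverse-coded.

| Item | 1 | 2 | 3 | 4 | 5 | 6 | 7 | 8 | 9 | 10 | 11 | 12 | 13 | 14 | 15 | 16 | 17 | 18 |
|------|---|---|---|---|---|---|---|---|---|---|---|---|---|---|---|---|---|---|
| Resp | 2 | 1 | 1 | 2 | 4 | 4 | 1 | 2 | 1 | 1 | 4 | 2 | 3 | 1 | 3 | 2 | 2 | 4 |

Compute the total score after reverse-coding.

40

Raw sum = 40. Reverse-coded items: 3, 5, 15, 16; their raw sum = 10.
Each reversal replaces raw with 5 − raw, changing the total by 5 − 2·raw per item.
Total = 40 + 4·5 − 2·10 = 40 + 20 − 20 = 40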